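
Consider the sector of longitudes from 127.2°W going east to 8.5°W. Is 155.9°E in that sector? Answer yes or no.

No

Band width going east from -127.2° to -8.5°: ((-8.5 − -127.2) mod 360) = 118.7°.
Offset of +155.9° east of the west edge: ((155.9 − -127.2) mod 360) = 283.1°.
283.1° > 118.7° ⇒ outside.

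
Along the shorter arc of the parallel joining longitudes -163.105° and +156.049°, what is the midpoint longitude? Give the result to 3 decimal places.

Signed shortest Δλ from -163.105° to +156.049° is -40.846°.
Midpoint longitude = -163.105° + (-40.846°)/2 = -163.105° − 20.423° = -183.528°.
Normalise into (−180°, 180°]: +176.472°.
(The naïve average (-163.105 + +156.049)/2 = -3.528° is on the wrong side of the globe.)

+176.472°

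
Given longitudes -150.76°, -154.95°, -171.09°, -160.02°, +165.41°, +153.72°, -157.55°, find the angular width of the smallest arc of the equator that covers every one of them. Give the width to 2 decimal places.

55.52°

Sort the longitudes: -171.09°, -160.02°, -157.55°, -154.95°, -150.76°, +153.72°, +165.41°.
Eastward gaps between consecutive values (wrapping around): 11.07°, 2.47°, 2.60°, 4.19°, 304.48°, 11.69°, 23.50°.
Largest gap = 304.48° ⇒ minimal covering band is its complement: 360° − 304.48° = 55.52°.
Band runs from +153.72° eastward to -150.76°, crossing the antimeridian.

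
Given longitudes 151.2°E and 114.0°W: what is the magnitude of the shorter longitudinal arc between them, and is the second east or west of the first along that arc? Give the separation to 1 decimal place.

94.8° east

Raw difference: -114.0 − 151.2 = -265.2°.
Normalise into (−180°, 180°]: -265.2° + 360° = 94.8°.
Positive ⇒ the second point lies to the east; separation 94.8°.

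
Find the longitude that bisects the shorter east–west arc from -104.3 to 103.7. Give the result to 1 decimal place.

Signed shortest Δλ from -104.3° to +103.7° is -152.0°.
Midpoint longitude = -104.3° + (-152.0°)/2 = -104.3° − 76.0° = -180.3°.
Normalise into (−180°, 180°]: +179.7°.
(The naïve average (-104.3 + +103.7)/2 = -0.3° is on the wrong side of the globe.)

+179.7°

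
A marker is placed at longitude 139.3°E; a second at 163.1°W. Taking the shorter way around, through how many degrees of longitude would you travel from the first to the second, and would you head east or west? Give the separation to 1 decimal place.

57.6° east

Raw difference: -163.1 − 139.3 = -302.4°.
Normalise into (−180°, 180°]: -302.4° + 360° = 57.6°.
Positive ⇒ the second point lies to the east; separation 57.6°.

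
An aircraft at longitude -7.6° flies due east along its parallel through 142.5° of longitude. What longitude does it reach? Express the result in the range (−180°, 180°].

+134.9°

Start at -7.6°; shift +142.5° → +134.9°.
+134.9° already lies in (−180°, 180°].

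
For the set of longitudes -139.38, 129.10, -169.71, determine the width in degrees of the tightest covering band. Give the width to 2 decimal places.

Sort the longitudes: -169.71°, -139.38°, +129.10°.
Eastward gaps between consecutive values (wrapping around): 30.33°, 268.48°, 61.19°.
Largest gap = 268.48° ⇒ minimal covering band is its complement: 360° − 268.48° = 91.52°.
Band runs from +129.10° eastward to -139.38°, crossing the antimeridian.

91.52°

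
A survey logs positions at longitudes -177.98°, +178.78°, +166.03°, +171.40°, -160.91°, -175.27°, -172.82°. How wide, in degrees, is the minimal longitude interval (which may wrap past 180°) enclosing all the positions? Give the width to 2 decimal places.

Sort the longitudes: -177.98°, -175.27°, -172.82°, -160.91°, +166.03°, +171.40°, +178.78°.
Eastward gaps between consecutive values (wrapping around): 2.71°, 2.45°, 11.91°, 326.94°, 5.37°, 7.38°, 3.24°.
Largest gap = 326.94° ⇒ minimal covering band is its complement: 360° − 326.94° = 33.06°.
Band runs from +166.03° eastward to -160.91°, crossing the antimeridian.

33.06°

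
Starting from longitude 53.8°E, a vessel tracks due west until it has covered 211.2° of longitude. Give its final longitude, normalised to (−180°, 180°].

Start at +53.8°; shift −211.2° → -157.4°.
-157.4° already lies in (−180°, 180°].

157.4°W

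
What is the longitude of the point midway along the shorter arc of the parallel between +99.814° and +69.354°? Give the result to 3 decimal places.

+84.584°

Signed shortest Δλ from +99.814° to +69.354° is -30.460°.
Midpoint longitude = +99.814° + (-30.460°)/2 = +99.814° − 15.230° = +84.584°.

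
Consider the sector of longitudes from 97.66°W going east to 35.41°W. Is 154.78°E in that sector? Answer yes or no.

Band width going east from -97.66° to -35.41°: ((-35.41 − -97.66) mod 360) = 62.25°.
Offset of +154.78° east of the west edge: ((154.78 − -97.66) mod 360) = 252.44°.
252.44° > 62.25° ⇒ outside.

No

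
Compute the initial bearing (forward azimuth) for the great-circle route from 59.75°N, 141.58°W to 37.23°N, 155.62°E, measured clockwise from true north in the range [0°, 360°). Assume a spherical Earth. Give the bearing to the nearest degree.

269°

Δλ = 155.62 − -141.58 = 297.20°; wrapped into (−180°, 180°]: -62.80°.
θ = atan2( sin Δλ · cos φ₂ , cos φ₁ · sin φ₂ − sin φ₁ · cos φ₂ · cos Δλ )
  = atan2(-0.70817, -0.00960) = -90.777° → normalised to [0°, 360°): 269.223°.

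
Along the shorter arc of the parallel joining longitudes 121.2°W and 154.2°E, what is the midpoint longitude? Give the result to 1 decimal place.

Signed shortest Δλ from -121.2° to +154.2° is -84.6°.
Midpoint longitude = -121.2° + (-84.6°)/2 = -121.2° − 42.3° = -163.5°.
(The naïve average (-121.2 + +154.2)/2 = 16.5° is on the wrong side of the globe.)

163.5°W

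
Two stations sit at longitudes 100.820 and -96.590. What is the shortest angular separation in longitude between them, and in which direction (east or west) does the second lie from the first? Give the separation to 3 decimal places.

Raw difference: -96.590 − 100.820 = -197.41°.
Normalise into (−180°, 180°]: -197.41° + 360° = 162.59°.
Positive ⇒ the second point lies to the east; separation 162.590°.

162.590° east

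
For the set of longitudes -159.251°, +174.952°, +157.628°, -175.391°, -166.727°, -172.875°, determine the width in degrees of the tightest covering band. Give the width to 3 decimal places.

Sort the longitudes: -175.391°, -172.875°, -166.727°, -159.251°, +157.628°, +174.952°.
Eastward gaps between consecutive values (wrapping around): 2.516°, 6.148°, 7.476°, 316.879°, 17.324°, 9.657°.
Largest gap = 316.879° ⇒ minimal covering band is its complement: 360° − 316.879° = 43.121°.
Band runs from +157.628° eastward to -159.251°, crossing the antimeridian.

43.121°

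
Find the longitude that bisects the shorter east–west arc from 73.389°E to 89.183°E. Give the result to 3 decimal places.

Signed shortest Δλ from +73.389° to +89.183° is +15.794°.
Midpoint longitude = +73.389° + (+15.794°)/2 = +73.389° + 7.897° = +81.286°.

81.286°E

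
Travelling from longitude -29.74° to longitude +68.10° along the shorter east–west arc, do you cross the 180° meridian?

No

Signed shortest Δλ = ((68.10 − -29.74 + 180) mod 360) − 180 = 97.84°.
Going east by 97.84° from -29.74° reaches +68.10° without touching 180°.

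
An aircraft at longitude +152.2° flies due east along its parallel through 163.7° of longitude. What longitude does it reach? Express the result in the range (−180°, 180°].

-44.1°

Start at +152.2°; shift +163.7° → +315.9°.
+315.9° lies outside (−180°, 180°]; subtract 360° → -44.1°.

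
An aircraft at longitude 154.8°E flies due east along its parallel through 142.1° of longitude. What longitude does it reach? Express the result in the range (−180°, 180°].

Start at +154.8°; shift +142.1° → +296.9°.
+296.9° lies outside (−180°, 180°]; subtract 360° → -63.1°.

63.1°W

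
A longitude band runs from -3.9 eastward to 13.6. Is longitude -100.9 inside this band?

Band width going east from -3.9° to +13.6°: ((13.6 − -3.9) mod 360) = 17.5°.
Offset of -100.9° east of the west edge: ((-100.9 − -3.9) mod 360) = 263.0°.
263.0° > 17.5° ⇒ outside.

No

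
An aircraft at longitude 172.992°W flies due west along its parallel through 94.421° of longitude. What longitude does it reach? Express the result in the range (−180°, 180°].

92.587°E

Start at -172.992°; shift −94.421° → -267.413°.
-267.413° lies outside (−180°, 180°]; add 360° → +92.587°.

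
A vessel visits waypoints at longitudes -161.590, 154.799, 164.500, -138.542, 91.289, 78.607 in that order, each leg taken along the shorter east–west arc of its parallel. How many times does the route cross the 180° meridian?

3

Leg 1: -161.590° → +154.799°, shortest Δλ = -43.611° (west) — crosses 180°.
Leg 2: +154.799° → +164.500°, shortest Δλ = 9.701° (east) — does not cross 180°.
Leg 3: +164.500° → -138.542°, shortest Δλ = 56.958° (east) — crosses 180°.
Leg 4: -138.542° → +91.289°, shortest Δλ = -130.169° (west) — crosses 180°.
Leg 5: +91.289° → +78.607°, shortest Δλ = -12.682° (west) — does not cross 180°.
Total crossings: 3.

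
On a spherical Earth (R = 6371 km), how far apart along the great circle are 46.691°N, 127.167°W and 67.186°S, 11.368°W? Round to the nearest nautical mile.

8517 nmi

Δλ = -11.368 − -127.167 = 115.799°.
Δφ = -67.186 − 46.691 = -113.877°.
a = sin²(Δφ/2) + cos φ₁ · cos φ₂ · sin²(Δλ/2) = 0.893245.
c = 2·atan2(√a, √(1−a)) = 2.47590 rad → d = 6371·c ≈ 15773.97 km ≈ 8517.26 nmi.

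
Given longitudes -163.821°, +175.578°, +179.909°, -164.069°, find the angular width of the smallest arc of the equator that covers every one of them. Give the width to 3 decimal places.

Sort the longitudes: -164.069°, -163.821°, +175.578°, +179.909°.
Eastward gaps between consecutive values (wrapping around): 0.248°, 339.399°, 4.331°, 16.022°.
Largest gap = 339.399° ⇒ minimal covering band is its complement: 360° − 339.399° = 20.601°.
Band runs from +175.578° eastward to -163.821°, crossing the antimeridian.

20.601°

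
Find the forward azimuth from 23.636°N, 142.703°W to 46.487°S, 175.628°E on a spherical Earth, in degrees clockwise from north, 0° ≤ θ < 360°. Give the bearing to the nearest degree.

Δλ = 175.628 − -142.703 = 318.331°; wrapped into (−180°, 180°]: -41.669°.
θ = atan2( sin Δλ · cos φ₂ , cos φ₁ · sin φ₂ − sin φ₁ · cos φ₂ · cos Δλ )
  = atan2(-0.45775, -0.87058) = -152.265° → normalised to [0°, 360°): 207.735°.

208°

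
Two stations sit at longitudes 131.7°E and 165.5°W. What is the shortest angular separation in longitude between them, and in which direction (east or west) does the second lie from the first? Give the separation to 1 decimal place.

Raw difference: -165.5 − 131.7 = -297.2°.
Normalise into (−180°, 180°]: -297.2° + 360° = 62.8°.
Positive ⇒ the second point lies to the east; separation 62.8°.

62.8° east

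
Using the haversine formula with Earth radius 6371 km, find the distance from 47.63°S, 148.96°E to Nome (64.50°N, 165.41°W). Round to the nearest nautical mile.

Δλ = -165.41 − 148.96 = -314.37°; wrapped into (−180°, 180°]: 45.63°.
Δφ = 64.50 − -47.63 = 112.13°.
a = sin²(Δφ/2) + cos φ₁ · cos φ₂ · sin²(Δλ/2) = 0.731977.
c = 2·atan2(√a, √(1−a)) = 2.05325 rad → d = 6371·c ≈ 13081.25 km ≈ 7063.31 nmi.

7063 nmi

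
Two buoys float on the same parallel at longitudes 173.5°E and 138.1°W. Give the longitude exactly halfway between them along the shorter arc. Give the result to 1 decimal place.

Signed shortest Δλ from +173.5° to -138.1° is +48.4°.
Midpoint longitude = +173.5° + (+48.4°)/2 = +173.5° + 24.2° = +197.7°.
Normalise into (−180°, 180°]: -162.3°.
(The naïve average (+173.5 + -138.1)/2 = 17.7° is on the wrong side of the globe.)

162.3°W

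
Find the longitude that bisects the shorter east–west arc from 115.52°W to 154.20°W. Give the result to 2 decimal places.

134.86°W

Signed shortest Δλ from -115.52° to -154.20° is -38.68°.
Midpoint longitude = -115.52° + (-38.68°)/2 = -115.52° − 19.34° = -134.86°.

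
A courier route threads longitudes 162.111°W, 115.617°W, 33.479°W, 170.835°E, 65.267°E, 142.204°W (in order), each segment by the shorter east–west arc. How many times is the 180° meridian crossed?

2

Leg 1: -162.111° → -115.617°, shortest Δλ = 46.494° (east) — does not cross 180°.
Leg 2: -115.617° → -33.479°, shortest Δλ = 82.138° (east) — does not cross 180°.
Leg 3: -33.479° → +170.835°, shortest Δλ = -155.686° (west) — crosses 180°.
Leg 4: +170.835° → +65.267°, shortest Δλ = -105.568° (west) — does not cross 180°.
Leg 5: +65.267° → -142.204°, shortest Δλ = 152.529° (east) — crosses 180°.
Total crossings: 2.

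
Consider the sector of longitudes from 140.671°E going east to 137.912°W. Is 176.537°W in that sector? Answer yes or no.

Yes

Band width going east from +140.671° to -137.912°: ((-137.912 − 140.671) mod 360) = 81.417°.
Offset of -176.537° east of the west edge: ((-176.537 − 140.671) mod 360) = 42.792°.
42.792° ≤ 81.417° ⇒ inside.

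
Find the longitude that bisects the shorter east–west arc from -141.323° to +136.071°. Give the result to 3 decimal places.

+177.374°

Signed shortest Δλ from -141.323° to +136.071° is -82.606°.
Midpoint longitude = -141.323° + (-82.606°)/2 = -141.323° − 41.303° = -182.626°.
Normalise into (−180°, 180°]: +177.374°.
(The naïve average (-141.323 + +136.071)/2 = -2.626° is on the wrong side of the globe.)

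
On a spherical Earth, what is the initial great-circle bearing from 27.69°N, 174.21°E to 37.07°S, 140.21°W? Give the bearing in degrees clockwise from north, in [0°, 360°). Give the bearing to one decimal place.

144.3°

Δλ = -140.21 − 174.21 = -314.42°; wrapped into (−180°, 180°]: 45.58°.
θ = atan2( sin Δλ · cos φ₂ , cos φ₁ · sin φ₂ − sin φ₁ · cos φ₂ · cos Δλ )
  = atan2(0.56988, -0.79327) = 144.306° → normalised to [0°, 360°): 144.306°.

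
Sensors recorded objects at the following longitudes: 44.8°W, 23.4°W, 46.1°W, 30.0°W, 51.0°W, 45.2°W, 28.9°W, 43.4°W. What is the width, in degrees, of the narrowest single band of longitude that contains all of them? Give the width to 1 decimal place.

Sort the longitudes: -51.0°, -46.1°, -45.2°, -44.8°, -43.4°, -30.0°, -28.9°, -23.4°.
Eastward gaps between consecutive values (wrapping around): 4.9°, 0.9°, 0.4°, 1.4°, 13.4°, 1.1°, 5.5°, 332.4°.
Largest gap = 332.4° ⇒ minimal covering band is its complement: 360° − 332.4° = 27.6°.
Band runs from -51.0° eastward to -23.4°.

27.6°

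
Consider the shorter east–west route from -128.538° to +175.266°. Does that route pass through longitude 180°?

Yes

Naïve |175.266 − -128.538| = 303.804° > 180°, so the shorter arc goes the other way round — across 180°.
Signed shortest Δλ = ((175.266 − -128.538 + 180) mod 360) − 180 = -56.196°.
Going west by 56.196° from -128.538° passes through 180° before reaching +175.266°.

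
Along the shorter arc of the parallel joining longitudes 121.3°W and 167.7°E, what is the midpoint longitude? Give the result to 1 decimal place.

Signed shortest Δλ from -121.3° to +167.7° is -71.0°.
Midpoint longitude = -121.3° + (-71.0°)/2 = -121.3° − 35.5° = -156.8°.
(The naïve average (-121.3 + +167.7)/2 = 23.2° is on the wrong side of the globe.)

156.8°W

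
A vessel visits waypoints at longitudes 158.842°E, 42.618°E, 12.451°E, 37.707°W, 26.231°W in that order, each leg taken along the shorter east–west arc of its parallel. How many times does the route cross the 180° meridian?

0

Leg 1: +158.842° → +42.618°, shortest Δλ = -116.224° (west) — does not cross 180°.
Leg 2: +42.618° → +12.451°, shortest Δλ = -30.167° (west) — does not cross 180°.
Leg 3: +12.451° → -37.707°, shortest Δλ = -50.158° (west) — does not cross 180°.
Leg 4: -37.707° → -26.231°, shortest Δλ = 11.476° (east) — does not cross 180°.
Total crossings: 0.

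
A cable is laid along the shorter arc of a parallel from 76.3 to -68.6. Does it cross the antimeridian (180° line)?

Signed shortest Δλ = ((-68.6 − 76.3 + 180) mod 360) − 180 = -144.9°.
Going west by 144.9° from +76.3° reaches -68.6° without touching 180°.

No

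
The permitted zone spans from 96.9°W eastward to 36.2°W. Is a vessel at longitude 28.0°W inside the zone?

No

Band width going east from -96.9° to -36.2°: ((-36.2 − -96.9) mod 360) = 60.7°.
Offset of -28.0° east of the west edge: ((-28.0 − -96.9) mod 360) = 68.9°.
68.9° > 60.7° ⇒ outside.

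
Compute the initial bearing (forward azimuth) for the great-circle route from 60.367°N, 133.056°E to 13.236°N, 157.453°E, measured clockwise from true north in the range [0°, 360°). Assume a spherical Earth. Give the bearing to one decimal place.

148.5°

Δλ = 157.453 − 133.056 = 24.397°.
θ = atan2( sin Δλ · cos φ₂ , cos φ₁ · sin φ₂ − sin φ₁ · cos φ₂ · cos Δλ )
  = atan2(0.40208, -0.65736) = 148.547° → normalised to [0°, 360°): 148.547°.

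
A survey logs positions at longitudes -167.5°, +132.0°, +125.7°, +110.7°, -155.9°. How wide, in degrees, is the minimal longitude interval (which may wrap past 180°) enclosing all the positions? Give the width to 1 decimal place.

Sort the longitudes: -167.5°, -155.9°, +110.7°, +125.7°, +132.0°.
Eastward gaps between consecutive values (wrapping around): 11.6°, 266.6°, 15.0°, 6.3°, 60.5°.
Largest gap = 266.6° ⇒ minimal covering band is its complement: 360° − 266.6° = 93.4°.
Band runs from +110.7° eastward to -155.9°, crossing the antimeridian.

93.4°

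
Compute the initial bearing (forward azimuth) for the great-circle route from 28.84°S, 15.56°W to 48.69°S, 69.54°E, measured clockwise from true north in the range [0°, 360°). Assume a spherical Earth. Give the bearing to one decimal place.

133.8°

Δλ = 69.54 − -15.56 = 85.10°.
θ = atan2( sin Δλ · cos φ₂ , cos φ₁ · sin φ₂ − sin φ₁ · cos φ₂ · cos Δλ )
  = atan2(0.65772, -0.63079) = 133.802° → normalised to [0°, 360°): 133.802°.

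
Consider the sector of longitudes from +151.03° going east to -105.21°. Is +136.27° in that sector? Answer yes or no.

Band width going east from +151.03° to -105.21°: ((-105.21 − 151.03) mod 360) = 103.76°.
Offset of +136.27° east of the west edge: ((136.27 − 151.03) mod 360) = 345.24°.
345.24° > 103.76° ⇒ outside.

No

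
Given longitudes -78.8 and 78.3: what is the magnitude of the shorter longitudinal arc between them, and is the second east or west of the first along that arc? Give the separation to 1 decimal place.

Raw difference: 78.3 − -78.8 = 157.1°.
Normalise into (−180°, 180°]: 157.1° stays 157.1°.
Positive ⇒ the second point lies to the east; separation 157.1°.

157.1° east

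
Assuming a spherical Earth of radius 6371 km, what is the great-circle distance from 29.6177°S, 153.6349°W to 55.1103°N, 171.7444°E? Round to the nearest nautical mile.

5390 nmi

Δλ = 171.7444 − -153.6349 = 325.3793°; wrapped into (−180°, 180°]: -34.6207°.
Δφ = 55.1103 − -29.6177 = 84.7280°.
a = sin²(Δφ/2) + cos φ₁ · cos φ₂ · sin²(Δλ/2) = 0.498083.
c = 2·atan2(√a, √(1−a)) = 1.56696 rad → d = 6371·c ≈ 9983.12 km ≈ 5390.45 nmi.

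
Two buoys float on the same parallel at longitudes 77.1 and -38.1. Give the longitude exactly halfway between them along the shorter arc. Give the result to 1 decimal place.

Signed shortest Δλ from +77.1° to -38.1° is -115.2°.
Midpoint longitude = +77.1° + (-115.2°)/2 = +77.1° − 57.6° = +19.5°.

+19.5°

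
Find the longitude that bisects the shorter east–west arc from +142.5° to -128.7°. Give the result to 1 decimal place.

-173.1°

Signed shortest Δλ from +142.5° to -128.7° is +88.8°.
Midpoint longitude = +142.5° + (+88.8°)/2 = +142.5° + 44.4° = +186.9°.
Normalise into (−180°, 180°]: -173.1°.
(The naïve average (+142.5 + -128.7)/2 = 6.9° is on the wrong side of the globe.)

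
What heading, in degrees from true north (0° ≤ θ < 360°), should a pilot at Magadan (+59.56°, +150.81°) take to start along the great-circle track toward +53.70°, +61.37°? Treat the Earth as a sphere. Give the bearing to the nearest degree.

304°

Δλ = 61.37 − 150.81 = -89.44°.
θ = atan2( sin Δλ · cos φ₂ , cos φ₁ · sin φ₂ − sin φ₁ · cos φ₂ · cos Δλ )
  = atan2(-0.59198, 0.40332) = -55.733° → normalised to [0°, 360°): 304.267°.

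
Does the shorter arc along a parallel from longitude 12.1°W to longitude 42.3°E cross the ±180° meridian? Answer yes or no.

No

Signed shortest Δλ = ((42.3 − -12.1 + 180) mod 360) − 180 = 54.4°.
Going east by 54.4° from -12.1° reaches +42.3° without touching 180°.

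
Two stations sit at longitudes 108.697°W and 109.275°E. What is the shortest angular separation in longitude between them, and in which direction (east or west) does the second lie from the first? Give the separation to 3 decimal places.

Raw difference: 109.275 − -108.697 = 217.972°.
Normalise into (−180°, 180°]: 217.972° − 360° = -142.028°.
Negative ⇒ the second point lies to the west; separation 142.028°.

142.028° west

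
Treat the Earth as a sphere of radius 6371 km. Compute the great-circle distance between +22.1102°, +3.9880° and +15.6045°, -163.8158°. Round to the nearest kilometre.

Δλ = -163.8158 − 3.9880 = -167.8038°.
Δφ = 15.6045 − 22.1102 = -6.5057°.
a = sin²(Δφ/2) + cos φ₁ · cos φ₂ · sin²(Δλ/2) = 0.885464.
c = 2·atan2(√a, √(1−a)) = 2.45109 rad → d = 6371·c ≈ 15615.90 km.

15616 km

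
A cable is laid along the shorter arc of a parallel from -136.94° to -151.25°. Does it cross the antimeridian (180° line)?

Signed shortest Δλ = ((-151.25 − -136.94 + 180) mod 360) − 180 = -14.31°.
Going west by 14.31° from -136.94° reaches -151.25° without touching 180°.

No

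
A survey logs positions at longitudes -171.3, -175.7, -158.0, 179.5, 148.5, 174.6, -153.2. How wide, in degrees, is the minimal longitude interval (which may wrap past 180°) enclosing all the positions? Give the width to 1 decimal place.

58.3°

Sort the longitudes: -175.7°, -171.3°, -158.0°, -153.2°, +148.5°, +174.6°, +179.5°.
Eastward gaps between consecutive values (wrapping around): 4.4°, 13.3°, 4.8°, 301.7°, 26.1°, 4.9°, 4.8°.
Largest gap = 301.7° ⇒ minimal covering band is its complement: 360° − 301.7° = 58.3°.
Band runs from +148.5° eastward to -153.2°, crossing the antimeridian.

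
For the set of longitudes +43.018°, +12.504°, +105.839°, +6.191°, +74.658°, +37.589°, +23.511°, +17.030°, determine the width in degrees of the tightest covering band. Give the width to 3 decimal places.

Sort the longitudes: +6.191°, +12.504°, +17.030°, +23.511°, +37.589°, +43.018°, +74.658°, +105.839°.
Eastward gaps between consecutive values (wrapping around): 6.313°, 4.526°, 6.481°, 14.078°, 5.429°, 31.640°, 31.181°, 260.352°.
Largest gap = 260.352° ⇒ minimal covering band is its complement: 360° − 260.352° = 99.648°.
Band runs from +6.191° eastward to +105.839°.

99.648°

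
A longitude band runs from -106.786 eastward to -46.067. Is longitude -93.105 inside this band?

Yes

Band width going east from -106.786° to -46.067°: ((-46.067 − -106.786) mod 360) = 60.719°.
Offset of -93.105° east of the west edge: ((-93.105 − -106.786) mod 360) = 13.681°.
13.681° ≤ 60.719° ⇒ inside.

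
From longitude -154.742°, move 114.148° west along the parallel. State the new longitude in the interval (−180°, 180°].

+91.110°

Start at -154.742°; shift −114.148° → -268.890°.
-268.890° lies outside (−180°, 180°]; add 360° → +91.110°.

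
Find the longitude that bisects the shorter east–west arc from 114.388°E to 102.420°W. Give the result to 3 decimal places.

Signed shortest Δλ from +114.388° to -102.420° is +143.192°.
Midpoint longitude = +114.388° + (+143.192°)/2 = +114.388° + 71.596° = +185.984°.
Normalise into (−180°, 180°]: -174.016°.
(The naïve average (+114.388 + -102.420)/2 = 5.984° is on the wrong side of the globe.)

174.016°W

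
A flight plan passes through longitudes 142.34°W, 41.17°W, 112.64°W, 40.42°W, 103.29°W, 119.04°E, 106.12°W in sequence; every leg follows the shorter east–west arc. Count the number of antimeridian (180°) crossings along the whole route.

2

Leg 1: -142.34° → -41.17°, shortest Δλ = 101.17° (east) — does not cross 180°.
Leg 2: -41.17° → -112.64°, shortest Δλ = -71.47° (west) — does not cross 180°.
Leg 3: -112.64° → -40.42°, shortest Δλ = 72.22° (east) — does not cross 180°.
Leg 4: -40.42° → -103.29°, shortest Δλ = -62.87° (west) — does not cross 180°.
Leg 5: -103.29° → +119.04°, shortest Δλ = -137.67° (west) — crosses 180°.
Leg 6: +119.04° → -106.12°, shortest Δλ = 134.84° (east) — crosses 180°.
Total crossings: 2.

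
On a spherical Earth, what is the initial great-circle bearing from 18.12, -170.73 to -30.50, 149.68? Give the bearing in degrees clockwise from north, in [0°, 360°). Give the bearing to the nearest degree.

219°

Δλ = 149.68 − -170.73 = 320.41°; wrapped into (−180°, 180°]: -39.59°.
θ = atan2( sin Δλ · cos φ₂ , cos φ₁ · sin φ₂ − sin φ₁ · cos φ₂ · cos Δλ )
  = atan2(-0.54911, -0.68888) = -141.441° → normalised to [0°, 360°): 218.559°.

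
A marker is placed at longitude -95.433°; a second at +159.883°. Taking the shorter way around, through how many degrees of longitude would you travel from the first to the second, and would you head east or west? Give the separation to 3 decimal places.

104.684° west

Raw difference: 159.883 − -95.433 = 255.316°.
Normalise into (−180°, 180°]: 255.316° − 360° = -104.684°.
Negative ⇒ the second point lies to the west; separation 104.684°.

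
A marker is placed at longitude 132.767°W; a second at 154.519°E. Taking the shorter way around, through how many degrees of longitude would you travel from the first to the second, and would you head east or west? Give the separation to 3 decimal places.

72.714° west

Raw difference: 154.519 − -132.767 = 287.286°.
Normalise into (−180°, 180°]: 287.286° − 360° = -72.714°.
Negative ⇒ the second point lies to the west; separation 72.714°.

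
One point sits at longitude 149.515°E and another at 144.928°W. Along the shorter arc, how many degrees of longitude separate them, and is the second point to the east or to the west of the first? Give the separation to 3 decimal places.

65.557° east

Raw difference: -144.928 − 149.515 = -294.443°.
Normalise into (−180°, 180°]: -294.443° + 360° = 65.557°.
Positive ⇒ the second point lies to the east; separation 65.557°.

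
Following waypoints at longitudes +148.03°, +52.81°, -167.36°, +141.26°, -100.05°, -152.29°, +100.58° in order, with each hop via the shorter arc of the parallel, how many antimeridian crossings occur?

4

Leg 1: +148.03° → +52.81°, shortest Δλ = -95.22° (west) — does not cross 180°.
Leg 2: +52.81° → -167.36°, shortest Δλ = 139.83° (east) — crosses 180°.
Leg 3: -167.36° → +141.26°, shortest Δλ = -51.38° (west) — crosses 180°.
Leg 4: +141.26° → -100.05°, shortest Δλ = 118.69° (east) — crosses 180°.
Leg 5: -100.05° → -152.29°, shortest Δλ = -52.24° (west) — does not cross 180°.
Leg 6: -152.29° → +100.58°, shortest Δλ = -107.13° (west) — crosses 180°.
Total crossings: 4.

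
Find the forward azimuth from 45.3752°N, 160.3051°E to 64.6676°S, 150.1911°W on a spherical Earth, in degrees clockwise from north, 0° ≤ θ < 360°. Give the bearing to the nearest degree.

Δλ = -150.1911 − 160.3051 = -310.4962°; wrapped into (−180°, 180°]: 49.5038°.
θ = atan2( sin Δλ · cos φ₂ , cos φ₁ · sin φ₂ − sin φ₁ · cos φ₂ · cos Δλ )
  = atan2(0.32537, -0.83267) = 158.657° → normalised to [0°, 360°): 158.657°.

159°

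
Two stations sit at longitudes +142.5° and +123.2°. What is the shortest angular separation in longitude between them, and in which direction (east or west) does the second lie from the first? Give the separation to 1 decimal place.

19.3° west

Raw difference: 123.2 − 142.5 = -19.3°.
Normalise into (−180°, 180°]: -19.3° stays -19.3°.
Negative ⇒ the second point lies to the west; separation 19.3°.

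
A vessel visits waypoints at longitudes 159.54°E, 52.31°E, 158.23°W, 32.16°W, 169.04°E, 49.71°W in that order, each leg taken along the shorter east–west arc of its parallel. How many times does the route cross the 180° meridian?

3

Leg 1: +159.54° → +52.31°, shortest Δλ = -107.23° (west) — does not cross 180°.
Leg 2: +52.31° → -158.23°, shortest Δλ = 149.46° (east) — crosses 180°.
Leg 3: -158.23° → -32.16°, shortest Δλ = 126.07° (east) — does not cross 180°.
Leg 4: -32.16° → +169.04°, shortest Δλ = -158.8° (west) — crosses 180°.
Leg 5: +169.04° → -49.71°, shortest Δλ = 141.25° (east) — crosses 180°.
Total crossings: 3.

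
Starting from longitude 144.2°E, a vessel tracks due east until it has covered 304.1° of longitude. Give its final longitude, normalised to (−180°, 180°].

Start at +144.2°; shift +304.1° → +448.3°.
+448.3° lies outside (−180°, 180°]; subtract 360° → +88.3°.

88.3°E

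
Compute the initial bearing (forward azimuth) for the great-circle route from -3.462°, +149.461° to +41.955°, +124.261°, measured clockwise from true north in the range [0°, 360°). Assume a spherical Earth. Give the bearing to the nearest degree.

Δλ = 124.261 − 149.461 = -25.200°.
θ = atan2( sin Δλ · cos φ₂ , cos φ₁ · sin φ₂ − sin φ₁ · cos φ₂ · cos Δλ )
  = atan2(-0.31664, 0.70796) = -24.097° → normalised to [0°, 360°): 335.903°.

336°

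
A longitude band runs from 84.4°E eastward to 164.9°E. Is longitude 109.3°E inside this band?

Band width going east from +84.4° to +164.9°: ((164.9 − 84.4) mod 360) = 80.5°.
Offset of +109.3° east of the west edge: ((109.3 − 84.4) mod 360) = 24.9°.
24.9° ≤ 80.5° ⇒ inside.

Yes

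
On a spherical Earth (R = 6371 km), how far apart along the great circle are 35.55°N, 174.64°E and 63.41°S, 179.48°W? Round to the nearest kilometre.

Δλ = -179.48 − 174.64 = -354.12°; wrapped into (−180°, 180°]: 5.88°.
Δφ = -63.41 − 35.55 = -98.96°.
a = sin²(Δφ/2) + cos φ₁ · cos φ₂ · sin²(Δλ/2) = 0.578830.
c = 2·atan2(√a, √(1−a)) = 1.72912 rad → d = 6371·c ≈ 11016.21 km.

11016 km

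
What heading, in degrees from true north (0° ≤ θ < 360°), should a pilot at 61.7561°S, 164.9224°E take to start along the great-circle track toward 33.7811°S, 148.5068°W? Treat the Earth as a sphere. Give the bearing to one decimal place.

68.3°

Δλ = -148.5068 − 164.9224 = -313.4292°; wrapped into (−180°, 180°]: 46.5708°.
θ = atan2( sin Δλ · cos φ₂ , cos φ₁ · sin φ₂ − sin φ₁ · cos φ₂ · cos Δλ )
  = atan2(0.60361, 0.24024) = 68.297° → normalised to [0°, 360°): 68.297°.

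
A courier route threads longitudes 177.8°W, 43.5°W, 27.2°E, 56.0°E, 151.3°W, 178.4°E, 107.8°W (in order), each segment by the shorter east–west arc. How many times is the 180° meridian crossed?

3

Leg 1: -177.8° → -43.5°, shortest Δλ = 134.3° (east) — does not cross 180°.
Leg 2: -43.5° → +27.2°, shortest Δλ = 70.7° (east) — does not cross 180°.
Leg 3: +27.2° → +56.0°, shortest Δλ = 28.8° (east) — does not cross 180°.
Leg 4: +56.0° → -151.3°, shortest Δλ = 152.7° (east) — crosses 180°.
Leg 5: -151.3° → +178.4°, shortest Δλ = -30.3° (west) — crosses 180°.
Leg 6: +178.4° → -107.8°, shortest Δλ = 73.8° (east) — crosses 180°.
Total crossings: 3.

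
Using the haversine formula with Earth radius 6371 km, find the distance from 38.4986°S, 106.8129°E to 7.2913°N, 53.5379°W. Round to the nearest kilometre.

16024 km

Δλ = -53.5379 − 106.8129 = -160.3508°.
Δφ = 7.2913 − -38.4986 = 45.7899°.
a = sin²(Δφ/2) + cos φ₁ · cos φ₂ · sin²(Δλ/2) = 0.905047.
c = 2·atan2(√a, √(1−a)) = 2.51511 rad → d = 6371·c ≈ 16023.76 km.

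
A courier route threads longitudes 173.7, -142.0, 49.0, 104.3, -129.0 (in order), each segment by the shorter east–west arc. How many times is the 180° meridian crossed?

3

Leg 1: +173.7° → -142.0°, shortest Δλ = 44.3° (east) — crosses 180°.
Leg 2: -142.0° → +49.0°, shortest Δλ = -169.0° (west) — crosses 180°.
Leg 3: +49.0° → +104.3°, shortest Δλ = 55.3° (east) — does not cross 180°.
Leg 4: +104.3° → -129.0°, shortest Δλ = 126.7° (east) — crosses 180°.
Total crossings: 3.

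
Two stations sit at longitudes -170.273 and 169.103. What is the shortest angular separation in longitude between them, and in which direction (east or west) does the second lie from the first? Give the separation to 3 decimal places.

20.624° west

Raw difference: 169.103 − -170.273 = 339.376°.
Normalise into (−180°, 180°]: 339.376° − 360° = -20.624°.
Negative ⇒ the second point lies to the west; separation 20.624°.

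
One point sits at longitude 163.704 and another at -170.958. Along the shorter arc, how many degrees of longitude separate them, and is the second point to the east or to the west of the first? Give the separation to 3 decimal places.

25.338° east

Raw difference: -170.958 − 163.704 = -334.662°.
Normalise into (−180°, 180°]: -334.662° + 360° = 25.338°.
Positive ⇒ the second point lies to the east; separation 25.338°.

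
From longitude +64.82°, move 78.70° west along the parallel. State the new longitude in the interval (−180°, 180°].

Start at +64.82°; shift −78.70° → -13.88°.
-13.88° already lies in (−180°, 180°].

-13.88°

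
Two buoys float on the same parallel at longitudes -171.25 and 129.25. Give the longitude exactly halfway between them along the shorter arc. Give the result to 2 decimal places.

Signed shortest Δλ from -171.25° to +129.25° is -59.50°.
Midpoint longitude = -171.25° + (-59.50°)/2 = -171.25° − 29.75° = -201.00°.
Normalise into (−180°, 180°]: +159.00°.
(The naïve average (-171.25 + +129.25)/2 = -21.0° is on the wrong side of the globe.)

+159.00°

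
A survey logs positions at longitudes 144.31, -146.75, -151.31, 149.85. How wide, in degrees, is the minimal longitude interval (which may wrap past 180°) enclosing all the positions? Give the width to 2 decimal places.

Sort the longitudes: -151.31°, -146.75°, +144.31°, +149.85°.
Eastward gaps between consecutive values (wrapping around): 4.56°, 291.06°, 5.54°, 58.84°.
Largest gap = 291.06° ⇒ minimal covering band is its complement: 360° − 291.06° = 68.94°.
Band runs from +144.31° eastward to -146.75°, crossing the antimeridian.

68.94°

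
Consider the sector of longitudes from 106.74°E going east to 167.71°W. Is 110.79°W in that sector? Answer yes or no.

No

Band width going east from +106.74° to -167.71°: ((-167.71 − 106.74) mod 360) = 85.55°.
Offset of -110.79° east of the west edge: ((-110.79 − 106.74) mod 360) = 142.47°.
142.47° > 85.55° ⇒ outside.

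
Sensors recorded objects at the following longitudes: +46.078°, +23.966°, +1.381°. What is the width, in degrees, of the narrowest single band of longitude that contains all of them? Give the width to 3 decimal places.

Sort the longitudes: +1.381°, +23.966°, +46.078°.
Eastward gaps between consecutive values (wrapping around): 22.585°, 22.112°, 315.303°.
Largest gap = 315.303° ⇒ minimal covering band is its complement: 360° − 315.303° = 44.697°.
Band runs from +1.381° eastward to +46.078°.

44.697°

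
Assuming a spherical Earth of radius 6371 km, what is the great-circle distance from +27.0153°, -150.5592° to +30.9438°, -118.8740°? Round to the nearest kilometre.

Δλ = -118.8740 − -150.5592 = 31.6852°.
Δφ = 30.9438 − 27.0153 = 3.9285°.
a = sin²(Δφ/2) + cos φ₁ · cos φ₂ · sin²(Δλ/2) = 0.058120.
c = 2·atan2(√a, √(1−a)) = 0.48696 rad → d = 6371·c ≈ 3102.41 km.

3102 km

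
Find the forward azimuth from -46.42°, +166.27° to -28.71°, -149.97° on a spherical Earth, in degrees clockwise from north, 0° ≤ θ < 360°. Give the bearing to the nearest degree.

Δλ = -149.97 − 166.27 = -316.24°; wrapped into (−180°, 180°]: 43.76°.
θ = atan2( sin Δλ · cos φ₂ , cos φ₁ · sin φ₂ − sin φ₁ · cos φ₂ · cos Δλ )
  = atan2(0.60661, 0.12773) = 78.110° → normalised to [0°, 360°): 78.110°.

78°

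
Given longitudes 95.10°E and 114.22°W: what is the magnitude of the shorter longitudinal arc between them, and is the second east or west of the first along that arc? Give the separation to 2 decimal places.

Raw difference: -114.22 − 95.10 = -209.32°.
Normalise into (−180°, 180°]: -209.32° + 360° = 150.68°.
Positive ⇒ the second point lies to the east; separation 150.68°.

150.68° east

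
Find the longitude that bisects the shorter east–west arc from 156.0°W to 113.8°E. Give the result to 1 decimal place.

Signed shortest Δλ from -156.0° to +113.8° is -90.2°.
Midpoint longitude = -156.0° + (-90.2°)/2 = -156.0° − 45.1° = -201.1°.
Normalise into (−180°, 180°]: +158.9°.
(The naïve average (-156.0 + +113.8)/2 = -21.1° is on the wrong side of the globe.)

158.9°E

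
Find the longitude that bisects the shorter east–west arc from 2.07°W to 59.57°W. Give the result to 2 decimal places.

30.82°W

Signed shortest Δλ from -2.07° to -59.57° is -57.50°.
Midpoint longitude = -2.07° + (-57.50°)/2 = -2.07° − 28.75° = -30.82°.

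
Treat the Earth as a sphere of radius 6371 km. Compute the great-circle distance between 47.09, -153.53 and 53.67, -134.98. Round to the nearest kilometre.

1499 km

Δλ = -134.98 − -153.53 = 18.55°.
Δφ = 53.67 − 47.09 = 6.58°.
a = sin²(Δφ/2) + cos φ₁ · cos φ₂ · sin²(Δλ/2) = 0.013772.
c = 2·atan2(√a, √(1−a)) = 0.23525 rad → d = 6371·c ≈ 1498.76 km.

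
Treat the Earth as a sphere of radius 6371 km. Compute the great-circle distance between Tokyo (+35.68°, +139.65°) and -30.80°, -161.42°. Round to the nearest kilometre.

9616 km

Δλ = -161.42 − 139.65 = -301.07°; wrapped into (−180°, 180°]: 58.93°.
Δφ = -30.80 − 35.68 = -66.48°.
a = sin²(Δφ/2) + cos φ₁ · cos φ₂ · sin²(Δλ/2) = 0.469285.
c = 2·atan2(√a, √(1−a)) = 1.50933 rad → d = 6371·c ≈ 9615.92 km.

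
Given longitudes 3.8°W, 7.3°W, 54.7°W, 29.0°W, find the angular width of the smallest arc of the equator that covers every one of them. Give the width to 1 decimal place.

Sort the longitudes: -54.7°, -29.0°, -7.3°, -3.8°.
Eastward gaps between consecutive values (wrapping around): 25.7°, 21.7°, 3.5°, 309.1°.
Largest gap = 309.1° ⇒ minimal covering band is its complement: 360° − 309.1° = 50.9°.
Band runs from -54.7° eastward to -3.8°.

50.9°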